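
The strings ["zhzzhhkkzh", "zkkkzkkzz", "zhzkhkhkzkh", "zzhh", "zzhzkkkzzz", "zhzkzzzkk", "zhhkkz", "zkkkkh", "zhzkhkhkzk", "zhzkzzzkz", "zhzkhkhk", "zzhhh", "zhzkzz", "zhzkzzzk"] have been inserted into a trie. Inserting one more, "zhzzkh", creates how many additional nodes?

2

The longest prefix of "zhzzkh" already in the trie is "zhzz" (length 4).
New nodes needed: |"zhzzkh"| − 4 = 6 − 4 = 2.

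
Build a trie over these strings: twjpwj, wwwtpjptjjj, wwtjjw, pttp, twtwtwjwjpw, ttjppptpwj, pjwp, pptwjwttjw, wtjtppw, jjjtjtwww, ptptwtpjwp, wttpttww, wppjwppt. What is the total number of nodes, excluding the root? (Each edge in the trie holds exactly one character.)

91

Insert word by word; a character creates a node only if that edge doesn't already exist:
  "twjpwj" → 6 new (t, w, j, p, w, j)
  "wwwtpjptjjj" → 11 new (w, w, w, t, p, j, p, t, j, j, j)
  "wwtjjw" → prefix "ww" already present; 4 new (t, j, j, w)
  "pttp" → 4 new (p, t, t, p)
  "twtwtwjwjpw" → prefix "tw" already present; 9 new (t, w, t, w, j, w, j, p, w)
  "ttjppptpwj" → prefix "t" already present; 9 new (t, j, p, p, p, t, p, w, j)
  "pjwp" → prefix "p" already present; 3 new (j, w, p)
  "pptwjwttjw" → prefix "p" already present; 9 new (p, t, w, j, w, t, t, j, w)
  "wtjtppw" → prefix "w" already present; 6 new (t, j, t, p, p, w)
  "jjjtjtwww" → 9 new (j, j, j, t, j, t, w, w, w)
  "ptptwtpjwp" → prefix "pt" already present; 8 new (p, t, w, t, p, j, w, p)
  "wttpttww" → prefix "wt" already present; 6 new (t, p, t, t, w, w)
  "wppjwppt" → prefix "w" already present; 7 new (p, p, j, w, p, p, t)
Total nodes = 6 + 11 + 4 + 4 + 9 + 9 + 3 + 9 + 6 + 9 + 8 + 6 + 7 = 91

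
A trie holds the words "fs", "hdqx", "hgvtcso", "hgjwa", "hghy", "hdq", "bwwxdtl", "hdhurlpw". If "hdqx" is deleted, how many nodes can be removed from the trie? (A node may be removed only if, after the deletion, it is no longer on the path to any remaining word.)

Walk "hdqx" from the leaf back toward the root, removing each node that no remaining word uses.
The suffix "x" (1 node) is used only by "hdqx"; "hdq" is itself a stored word, so pruning stops there.
Nodes removed: 1

1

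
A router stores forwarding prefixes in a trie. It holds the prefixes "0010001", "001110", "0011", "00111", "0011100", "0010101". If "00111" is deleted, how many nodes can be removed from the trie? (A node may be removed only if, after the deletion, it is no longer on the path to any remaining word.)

A node on "00111"'s path can go only if nothing else ends at it or branches off below it.
Every node on "00111" is still needed (e.g. by "001110"), so nothing is freed.
Nodes removed: 0

0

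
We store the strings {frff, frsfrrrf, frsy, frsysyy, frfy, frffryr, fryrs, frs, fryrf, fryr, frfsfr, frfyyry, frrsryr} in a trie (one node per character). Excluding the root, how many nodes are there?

Trie structure (* marks end of a word):
(root)
└─ f
   └─ r
      ├─ f
      │  ├─ f *
      │  │  └─ r
      │  │     └─ y
      │  │        └─ r *
      │  ├─ s
      │  │  └─ f
      │  │     └─ r *
      │  └─ y *
      │     └─ y
      │        └─ r
      │           └─ y *
      ├─ r
      │  └─ s
      │     └─ r
      │        └─ y
      │           └─ r *
      ├─ s *
      │  ├─ f
      │  │  └─ r
      │  │     └─ r
      │  │        └─ r
      │  │           └─ f *
      │  └─ y *
      │     └─ s
      │        └─ y
      │           └─ y *
      └─ y
         └─ r *
            ├─ f *
            └─ s *
Counting every labelled node above: 33.

33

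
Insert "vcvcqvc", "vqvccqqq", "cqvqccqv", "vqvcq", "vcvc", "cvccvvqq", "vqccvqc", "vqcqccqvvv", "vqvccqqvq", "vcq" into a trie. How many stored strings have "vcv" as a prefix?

2

Walk to "vcv"; the words in its subtree are exactly those with that prefix.
Words under "vcv": vcvc, vcvcqvc
Count: 2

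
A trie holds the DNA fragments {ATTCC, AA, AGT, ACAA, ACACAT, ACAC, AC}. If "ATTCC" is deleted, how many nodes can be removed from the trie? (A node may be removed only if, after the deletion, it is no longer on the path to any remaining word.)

After clearing the end-marker at "ATTCC", prune upward until reaching a node still needed by another word.
The suffix "TTCC" (4 nodes) is used only by "ATTCC"; the node for "A" still has the child "A", so pruning stops there.
Nodes removed: 4

4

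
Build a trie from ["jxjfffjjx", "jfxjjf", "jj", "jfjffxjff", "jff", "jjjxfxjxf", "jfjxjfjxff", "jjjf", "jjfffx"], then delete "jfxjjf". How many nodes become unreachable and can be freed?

A node on "jfxjjf"'s path can go only if nothing else ends at it or branches off below it.
The suffix "xjjf" (4 nodes) is used only by "jfxjjf"; the node for "jf" still has the child "j", so pruning stops there.
Nodes removed: 4

4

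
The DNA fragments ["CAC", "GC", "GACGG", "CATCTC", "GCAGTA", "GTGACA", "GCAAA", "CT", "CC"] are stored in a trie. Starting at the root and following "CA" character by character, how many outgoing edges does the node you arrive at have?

2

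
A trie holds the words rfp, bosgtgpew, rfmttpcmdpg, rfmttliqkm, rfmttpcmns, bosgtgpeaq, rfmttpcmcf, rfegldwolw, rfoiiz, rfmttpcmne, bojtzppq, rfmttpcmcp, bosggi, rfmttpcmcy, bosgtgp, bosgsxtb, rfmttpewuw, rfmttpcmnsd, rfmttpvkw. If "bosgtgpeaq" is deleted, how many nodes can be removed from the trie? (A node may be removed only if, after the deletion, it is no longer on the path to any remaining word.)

After clearing the end-marker at "bosgtgpeaq", prune upward until reaching a node still needed by another word.
The suffix "aq" (2 nodes) is used only by "bosgtgpeaq"; the node for "bosgtgpe" still has the child "w", so pruning stops there.
Nodes removed: 2

2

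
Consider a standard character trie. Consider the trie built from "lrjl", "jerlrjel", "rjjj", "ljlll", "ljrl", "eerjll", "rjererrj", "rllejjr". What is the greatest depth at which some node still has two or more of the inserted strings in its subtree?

2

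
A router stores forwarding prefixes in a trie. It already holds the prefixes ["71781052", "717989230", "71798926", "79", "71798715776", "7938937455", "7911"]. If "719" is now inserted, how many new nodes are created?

1

"71" is already a path in the trie; the remaining "9" must be added.
New nodes needed: |"719"| − 2 = 3 − 2 = 1.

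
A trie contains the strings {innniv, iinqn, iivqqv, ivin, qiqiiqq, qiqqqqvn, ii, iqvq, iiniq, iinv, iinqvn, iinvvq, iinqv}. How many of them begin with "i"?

Filter for entries beginning with "i":
Matches: "ii", "iiniq", "iinqn", "iinqv", "iinqvn", "iinv", "iinvvq", "iivqqv", "innniv", "iqvq", "ivin"
Count: 11

11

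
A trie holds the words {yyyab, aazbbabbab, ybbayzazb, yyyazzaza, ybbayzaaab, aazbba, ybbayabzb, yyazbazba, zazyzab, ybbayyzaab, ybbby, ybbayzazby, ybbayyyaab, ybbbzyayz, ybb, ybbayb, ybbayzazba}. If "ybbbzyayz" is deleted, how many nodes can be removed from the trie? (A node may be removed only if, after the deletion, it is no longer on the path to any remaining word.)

After clearing the end-marker at "ybbbzyayz", prune upward until reaching a node still needed by another word.
The suffix "zyayz" (5 nodes) is used only by "ybbbzyayz"; the node for "ybbb" still has the child "y", so pruning stops there.
Nodes removed: 5

5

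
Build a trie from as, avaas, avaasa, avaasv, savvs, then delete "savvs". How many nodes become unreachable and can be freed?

5

Walk "savvs" from the leaf back toward the root, removing each node that no remaining word uses.
No other word shares any prefix with "savvs", so all 5 of its nodes go.
Nodes removed: 5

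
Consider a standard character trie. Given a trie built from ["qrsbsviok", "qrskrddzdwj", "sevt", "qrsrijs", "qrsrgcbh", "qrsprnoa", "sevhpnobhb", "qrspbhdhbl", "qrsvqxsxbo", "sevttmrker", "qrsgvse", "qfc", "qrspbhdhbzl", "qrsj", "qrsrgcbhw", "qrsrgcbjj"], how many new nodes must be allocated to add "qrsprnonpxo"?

4

The longest prefix of "qrsprnonpxo" already in the trie is "qrsprno" (length 7).
New nodes needed: |"qrsprnonpxo"| − 7 = 11 − 7 = 4.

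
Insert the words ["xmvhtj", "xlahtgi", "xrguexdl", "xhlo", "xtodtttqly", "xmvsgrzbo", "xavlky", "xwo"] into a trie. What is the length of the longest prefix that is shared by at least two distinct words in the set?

Equivalently: take the maximum, over all pairs, of their longest common prefix length.
e.g. "xmvhtj" and "xmvsgrzbo" share the prefix "xmv" of length 3; no pair shares a longer one.
Longest shared-prefix length: 3

3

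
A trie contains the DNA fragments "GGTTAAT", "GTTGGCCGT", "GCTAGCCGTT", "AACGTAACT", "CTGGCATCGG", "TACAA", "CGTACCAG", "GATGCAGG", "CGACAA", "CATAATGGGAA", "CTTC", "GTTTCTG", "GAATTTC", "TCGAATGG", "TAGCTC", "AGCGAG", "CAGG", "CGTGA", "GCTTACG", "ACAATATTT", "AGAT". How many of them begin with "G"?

7

Traverse to the node for "G", then collect every word in that subtree.
Matches: "GAATTTC", "GATGCAGG", "GCTAGCCGTT", "GCTTACG", "GGTTAAT", "GTTGGCCGT", "GTTTCTG"
Count: 7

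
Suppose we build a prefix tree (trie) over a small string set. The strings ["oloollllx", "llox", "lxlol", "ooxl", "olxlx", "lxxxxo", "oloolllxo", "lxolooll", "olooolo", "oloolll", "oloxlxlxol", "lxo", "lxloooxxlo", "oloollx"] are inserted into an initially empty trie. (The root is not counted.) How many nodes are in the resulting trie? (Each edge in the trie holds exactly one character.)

52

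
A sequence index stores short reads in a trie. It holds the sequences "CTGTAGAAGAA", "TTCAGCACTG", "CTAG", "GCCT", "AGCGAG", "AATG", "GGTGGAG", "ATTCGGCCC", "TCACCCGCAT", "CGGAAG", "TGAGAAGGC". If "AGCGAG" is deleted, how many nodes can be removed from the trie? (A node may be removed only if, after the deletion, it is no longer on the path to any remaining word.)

5

A node on "AGCGAG"'s path can go only if nothing else ends at it or branches off below it.
The suffix "GCGAG" (5 nodes) is used only by "AGCGAG"; the node for "A" still has the child "A", so pruning stops there.
Nodes removed: 5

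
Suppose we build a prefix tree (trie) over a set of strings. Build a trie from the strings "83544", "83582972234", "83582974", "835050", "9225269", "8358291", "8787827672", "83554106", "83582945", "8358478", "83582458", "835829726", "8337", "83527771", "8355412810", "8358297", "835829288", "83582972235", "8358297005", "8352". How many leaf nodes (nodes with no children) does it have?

A leaf is a node with no children — equivalently, the end of a word that is not a proper prefix of any other stored word.
Those words: "8337", "835050", "83527771", "83544", "83554106", "8355412810", "83582458", "8358291", "835829288", "83582945", "8358297005", "83582972234", "83582972235", "835829726", "83582974", "8358478", "8787827672", "9225269"
Leaf count: 18

18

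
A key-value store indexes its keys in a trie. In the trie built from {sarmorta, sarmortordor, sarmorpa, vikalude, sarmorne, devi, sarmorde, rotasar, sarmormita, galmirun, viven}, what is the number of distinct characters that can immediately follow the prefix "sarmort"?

2

The children of the "sarmort" node are the distinct next characters among strings starting with "sarmort".
Distinct next characters after "sarmort": a, o.
That node has 2 child edges.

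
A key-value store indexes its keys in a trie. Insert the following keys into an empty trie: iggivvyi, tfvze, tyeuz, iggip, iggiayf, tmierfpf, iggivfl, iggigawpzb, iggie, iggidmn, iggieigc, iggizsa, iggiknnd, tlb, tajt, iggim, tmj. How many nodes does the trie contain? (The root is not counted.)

57

Count nodes per top-level branch (shared prefixes stored once):
  'i'-branch (iggiayf, iggidmn, iggie, iggieigc, iggigawpzb, iggiknnd, iggim, iggip, iggivfl, iggivvyi, iggizsa): 35 nodes
  't'-branch (tajt, tfvze, tlb, tmierfpf, tmj, tyeuz): 22 nodes
Sum: 57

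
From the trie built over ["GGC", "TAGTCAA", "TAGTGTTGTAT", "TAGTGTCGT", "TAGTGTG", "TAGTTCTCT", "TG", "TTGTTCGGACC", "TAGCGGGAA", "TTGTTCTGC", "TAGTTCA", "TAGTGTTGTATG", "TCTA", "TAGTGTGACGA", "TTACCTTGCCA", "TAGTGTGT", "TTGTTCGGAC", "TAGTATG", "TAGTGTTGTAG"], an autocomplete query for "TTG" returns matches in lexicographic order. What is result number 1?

TTGTTCGGAC

Filter for "TTG…" and sort: "TTGTTCGGAC", "TTGTTCGGACC", "TTGTTCTGC"
Position 1: TTGTTCGGAC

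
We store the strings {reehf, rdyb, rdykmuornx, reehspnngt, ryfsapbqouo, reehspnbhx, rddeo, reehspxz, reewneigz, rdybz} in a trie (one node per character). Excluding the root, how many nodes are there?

Count nodes per top-level branch (shared prefixes stored once):
  'r'-branch (rddeo, rdyb, rdybz, rdykmuornx, reehf, reehspnbhx, reehspnngt, reehspxz, reewneigz, ryfsapbqouo): 46 nodes
Sum: 46

46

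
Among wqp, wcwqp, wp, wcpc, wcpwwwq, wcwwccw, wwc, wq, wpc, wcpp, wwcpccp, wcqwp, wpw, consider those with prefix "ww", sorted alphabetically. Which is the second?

Filter for "ww…" and sort: "wwc", "wwcpccp"
Position 2: wwcpccp

wwcpccp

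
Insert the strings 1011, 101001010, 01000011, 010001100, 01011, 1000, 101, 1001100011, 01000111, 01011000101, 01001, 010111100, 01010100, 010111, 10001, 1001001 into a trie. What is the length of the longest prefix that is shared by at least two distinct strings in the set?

Look for the deepest trie node that still has at least two words in its subtree.
"010001100" and "01000111" agree on "0100011" (7 characters) before diverging; nothing deeper is shared.
Longest shared-prefix length: 7

7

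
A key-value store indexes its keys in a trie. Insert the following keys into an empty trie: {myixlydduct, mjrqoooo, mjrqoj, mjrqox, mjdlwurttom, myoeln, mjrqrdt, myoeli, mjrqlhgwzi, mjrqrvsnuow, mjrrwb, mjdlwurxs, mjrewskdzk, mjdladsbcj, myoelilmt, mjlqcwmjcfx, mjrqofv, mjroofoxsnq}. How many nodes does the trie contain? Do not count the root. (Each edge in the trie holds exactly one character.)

89

Trace insertions, counting only characters that open a new branch:
  "myixlydduct" → 11 new (m, y, i, x, l, y, d, d, u, c, t)
  "mjrqoooo" → prefix "m" already present; 7 new (j, r, q, o, o, o, o)
  "mjrqoj" → prefix "mjrqo" already present; 1 new (j)
  "mjrqox" → prefix "mjrqo" already present; 1 new (x)
  "mjdlwurttom" → prefix "mj" already present; 9 new (d, l, w, u, r, t, t, o, m)
  "myoeln" → prefix "my" already present; 4 new (o, e, l, n)
  "mjrqrdt" → prefix "mjrq" already present; 3 new (r, d, t)
  "myoeli" → prefix "myoel" already present; 1 new (i)
  "mjrqlhgwzi" → prefix "mjrq" already present; 6 new (l, h, g, w, z, i)
  "mjrqrvsnuow" → prefix "mjrqr" already present; 6 new (v, s, n, u, o, w)
  "mjrrwb" → prefix "mjr" already present; 3 new (r, w, b)
  "mjdlwurxs" → prefix "mjdlwur" already present; 2 new (x, s)
  "mjrewskdzk" → prefix "mjr" already present; 7 new (e, w, s, k, d, z, k)
  "mjdladsbcj" → prefix "mjdl" already present; 6 new (a, d, s, b, c, j)
  "myoelilmt" → prefix "myoeli" already present; 3 new (l, m, t)
  "mjlqcwmjcfx" → prefix "mj" already present; 9 new (l, q, c, w, m, j, c, f, x)
  "mjrqofv" → prefix "mjrqo" already present; 2 new (f, v)
  "mjroofoxsnq" → prefix "mjr" already present; 8 new (o, o, f, o, x, s, n, q)
Total nodes = 11 + 7 + 1 + 1 + 9 + 4 + 3 + 1 + 6 + 6 + 3 + 2 + 7 + 6 + 3 + 9 + 2 + 8 = 89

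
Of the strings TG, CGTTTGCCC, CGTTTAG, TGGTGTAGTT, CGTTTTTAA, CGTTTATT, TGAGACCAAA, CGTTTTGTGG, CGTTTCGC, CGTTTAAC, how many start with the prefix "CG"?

7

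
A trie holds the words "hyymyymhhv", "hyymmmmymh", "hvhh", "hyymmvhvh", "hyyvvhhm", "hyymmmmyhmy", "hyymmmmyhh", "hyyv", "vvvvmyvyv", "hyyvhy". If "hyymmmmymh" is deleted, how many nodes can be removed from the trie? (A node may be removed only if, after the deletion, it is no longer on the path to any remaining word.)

After clearing the end-marker at "hyymmmmymh", prune upward until reaching a node still needed by another word.
The suffix "mh" (2 nodes) is used only by "hyymmmmymh"; the node for "hyymmmmy" still has the child "h", so pruning stops there.
Nodes removed: 2

2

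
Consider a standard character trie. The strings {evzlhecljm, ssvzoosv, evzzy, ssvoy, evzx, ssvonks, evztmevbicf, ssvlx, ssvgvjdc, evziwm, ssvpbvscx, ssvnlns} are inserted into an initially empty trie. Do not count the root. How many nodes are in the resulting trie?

54

For each word, the new-node count is its length minus the longest prefix already in the trie:
  "evzlhecljm" → 10 new (e, v, z, l, h, e, c, l, j, m)
  "ssvzoosv" → 8 new (s, s, v, z, o, o, s, v)
  "evzzy" → prefix "evz" already present; 2 new (z, y)
  "ssvoy" → prefix "ssv" already present; 2 new (o, y)
  "evzx" → prefix "evz" already present; 1 new (x)
  "ssvonks" → prefix "ssvo" already present; 3 new (n, k, s)
  "evztmevbicf" → prefix "evz" already present; 8 new (t, m, e, v, b, i, c, f)
  "ssvlx" → prefix "ssv" already present; 2 new (l, x)
  "ssvgvjdc" → prefix "ssv" already present; 5 new (g, v, j, d, c)
  "evziwm" → prefix "evz" already present; 3 new (i, w, m)
  "ssvpbvscx" → prefix "ssv" already present; 6 new (p, b, v, s, c, x)
  "ssvnlns" → prefix "ssv" already present; 4 new (n, l, n, s)
Total nodes = 10 + 8 + 2 + 2 + 1 + 3 + 8 + 2 + 5 + 3 + 6 + 4 = 54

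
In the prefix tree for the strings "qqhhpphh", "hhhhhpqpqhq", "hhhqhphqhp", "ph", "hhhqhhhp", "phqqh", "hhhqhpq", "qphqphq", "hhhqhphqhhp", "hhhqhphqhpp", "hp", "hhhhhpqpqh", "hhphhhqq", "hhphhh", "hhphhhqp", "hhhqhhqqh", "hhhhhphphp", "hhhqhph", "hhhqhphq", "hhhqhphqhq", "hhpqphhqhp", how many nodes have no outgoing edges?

15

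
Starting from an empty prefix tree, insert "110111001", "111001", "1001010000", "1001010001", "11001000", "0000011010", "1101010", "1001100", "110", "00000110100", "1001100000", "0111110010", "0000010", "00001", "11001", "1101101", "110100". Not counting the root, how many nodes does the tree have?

Insert word by word; a character creates a node only if that edge doesn't already exist:
  "110111001" → 9 new (1, 1, 0, 1, 1, 1, 0, 0, 1)
  "111001" → prefix "11" already present; 4 new (1, 0, 0, 1)
  "1001010000" → prefix "1" already present; 9 new (0, 0, 1, 0, 1, 0, 0, 0, 0)
  "1001010001" → prefix "100101000" already present; 1 new (1)
  "11001000" → prefix "110" already present; 5 new (0, 1, 0, 0, 0)
  "0000011010" → 10 new (0, 0, 0, 0, 0, 1, 1, 0, 1, 0)
  "1101010" → prefix "1101" already present; 3 new (0, 1, 0)
  "1001100" → prefix "1001" already present; 3 new (1, 0, 0)
  "110" → prefix "110" already present; 0 new (none)
  "00000110100" → prefix "0000011010" already present; 1 new (0)
  "1001100000" → prefix "1001100" already present; 3 new (0, 0, 0)
  "0111110010" → prefix "0" already present; 9 new (1, 1, 1, 1, 1, 0, 0, 1, 0)
  "0000010" → prefix "000001" already present; 1 new (0)
  "00001" → prefix "0000" already present; 1 new (1)
  "11001" → prefix "11001" already present; 0 new (none)
  "1101101" → prefix "11011" already present; 2 new (0, 1)
  "110100" → prefix "11010" already present; 1 new (0)
Total nodes = 9 + 4 + 9 + 1 + 5 + 10 + 3 + 3 + 0 + 1 + 3 + 9 + 1 + 1 + 0 + 2 + 1 = 62

62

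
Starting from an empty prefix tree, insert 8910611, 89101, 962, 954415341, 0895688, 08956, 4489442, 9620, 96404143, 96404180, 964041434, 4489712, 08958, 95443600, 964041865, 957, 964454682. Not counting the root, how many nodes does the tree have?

60

Trace insertions, counting only characters that open a new branch:
  "8910611" → 7 new (8, 9, 1, 0, 6, 1, 1)
  "89101" → prefix "8910" already present; 1 new (1)
  "962" → 3 new (9, 6, 2)
  "954415341" → prefix "9" already present; 8 new (5, 4, 4, 1, 5, 3, 4, 1)
  "0895688" → 7 new (0, 8, 9, 5, 6, 8, 8)
  "08956" → prefix "08956" already present; 0 new (none)
  "4489442" → 7 new (4, 4, 8, 9, 4, 4, 2)
  "9620" → prefix "962" already present; 1 new (0)
  "96404143" → prefix "96" already present; 6 new (4, 0, 4, 1, 4, 3)
  "96404180" → prefix "964041" already present; 2 new (8, 0)
  "964041434" → prefix "96404143" already present; 1 new (4)
  "4489712" → prefix "4489" already present; 3 new (7, 1, 2)
  "08958" → prefix "0895" already present; 1 new (8)
  "95443600" → prefix "9544" already present; 4 new (3, 6, 0, 0)
  "964041865" → prefix "9640418" already present; 2 new (6, 5)
  "957" → prefix "95" already present; 1 new (7)
  "964454682" → prefix "964" already present; 6 new (4, 5, 4, 6, 8, 2)
Total nodes = 7 + 1 + 3 + 8 + 7 + 0 + 7 + 1 + 6 + 2 + 1 + 3 + 1 + 4 + 2 + 1 + 6 = 60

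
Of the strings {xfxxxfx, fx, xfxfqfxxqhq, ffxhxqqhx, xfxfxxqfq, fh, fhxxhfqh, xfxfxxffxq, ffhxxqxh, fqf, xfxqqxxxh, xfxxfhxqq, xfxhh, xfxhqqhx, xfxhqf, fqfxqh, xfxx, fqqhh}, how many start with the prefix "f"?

8

Traverse to the node for "f", then collect every word in that subtree.
Matches: "ffhxxqxh", "ffxhxqqhx", "fh", "fhxxhfqh", "fqf", "fqfxqh", "fqqhh", "fx"
Count: 8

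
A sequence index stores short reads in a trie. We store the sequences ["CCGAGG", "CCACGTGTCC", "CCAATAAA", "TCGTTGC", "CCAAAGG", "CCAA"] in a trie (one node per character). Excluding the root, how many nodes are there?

29

Insert word by word; a character creates a node only if that edge doesn't already exist:
  "CCGAGG" → 6 new (C, C, G, A, G, G)
  "CCACGTGTCC" → prefix "CC" already present; 8 new (A, C, G, T, G, T, C, C)
  "CCAATAAA" → prefix "CCA" already present; 5 new (A, T, A, A, A)
  "TCGTTGC" → 7 new (T, C, G, T, T, G, C)
  "CCAAAGG" → prefix "CCAA" already present; 3 new (A, G, G)
  "CCAA" → prefix "CCAA" already present; 0 new (none)
Total nodes = 6 + 8 + 5 + 7 + 3 + 0 = 29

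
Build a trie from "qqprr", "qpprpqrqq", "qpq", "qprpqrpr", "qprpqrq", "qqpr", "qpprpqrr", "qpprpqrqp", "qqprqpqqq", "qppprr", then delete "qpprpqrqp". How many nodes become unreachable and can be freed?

1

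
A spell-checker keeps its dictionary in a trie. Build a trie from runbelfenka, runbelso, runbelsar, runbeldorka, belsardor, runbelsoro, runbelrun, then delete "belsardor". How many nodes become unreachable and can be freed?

9

After clearing the end-marker at "belsardor", prune upward until reaching a node still needed by another word.
No other word shares any prefix with "belsardor", so all 9 of its nodes go.
Nodes removed: 9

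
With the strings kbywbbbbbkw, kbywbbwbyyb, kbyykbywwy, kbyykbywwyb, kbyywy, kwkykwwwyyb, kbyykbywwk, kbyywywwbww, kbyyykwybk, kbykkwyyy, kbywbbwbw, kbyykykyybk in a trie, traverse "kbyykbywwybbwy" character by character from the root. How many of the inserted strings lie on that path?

2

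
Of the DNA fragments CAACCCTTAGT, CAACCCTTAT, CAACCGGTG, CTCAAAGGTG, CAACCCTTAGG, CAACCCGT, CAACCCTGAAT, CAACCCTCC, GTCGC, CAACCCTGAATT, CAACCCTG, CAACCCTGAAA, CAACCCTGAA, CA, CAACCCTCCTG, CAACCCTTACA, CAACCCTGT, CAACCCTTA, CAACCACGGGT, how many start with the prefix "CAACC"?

Traverse to the node for "CAACC", then collect every word in that subtree.
Matches: "CAACCACGGGT", "CAACCCGT", "CAACCCTCC", "CAACCCTCCTG", "CAACCCTG", "CAACCCTGAA", "CAACCCTGAAA", "CAACCCTGAAT", "CAACCCTGAATT", "CAACCCTGT", "CAACCCTTA", "CAACCCTTACA", "CAACCCTTAGG", "CAACCCTTAGT", "CAACCCTTAT", "CAACCGGTG"
Count: 16

16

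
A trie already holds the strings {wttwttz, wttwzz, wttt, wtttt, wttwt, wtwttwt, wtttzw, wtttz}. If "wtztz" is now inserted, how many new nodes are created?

3

The longest prefix of "wtztz" already in the trie is "wt" (length 2).
New nodes needed: |"wtztz"| − 2 = 5 − 2 = 3.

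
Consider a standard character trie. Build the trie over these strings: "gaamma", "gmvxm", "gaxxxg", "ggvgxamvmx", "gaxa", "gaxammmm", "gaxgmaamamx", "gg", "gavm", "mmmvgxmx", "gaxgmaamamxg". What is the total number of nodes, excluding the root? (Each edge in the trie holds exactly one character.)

47

Trace insertions, counting only characters that open a new branch:
  "gaamma" → 6 new (g, a, a, m, m, a)
  "gmvxm" → prefix "g" already present; 4 new (m, v, x, m)
  "gaxxxg" → prefix "ga" already present; 4 new (x, x, x, g)
  "ggvgxamvmx" → prefix "g" already present; 9 new (g, v, g, x, a, m, v, m, x)
  "gaxa" → prefix "gax" already present; 1 new (a)
  "gaxammmm" → prefix "gaxa" already present; 4 new (m, m, m, m)
  "gaxgmaamamx" → prefix "gax" already present; 8 new (g, m, a, a, m, a, m, x)
  "gg" → prefix "gg" already present; 0 new (none)
  "gavm" → prefix "ga" already present; 2 new (v, m)
  "mmmvgxmx" → 8 new (m, m, m, v, g, x, m, x)
  "gaxgmaamamxg" → prefix "gaxgmaamamx" already present; 1 new (g)
Total nodes = 6 + 4 + 4 + 9 + 1 + 4 + 8 + 0 + 2 + 8 + 1 = 47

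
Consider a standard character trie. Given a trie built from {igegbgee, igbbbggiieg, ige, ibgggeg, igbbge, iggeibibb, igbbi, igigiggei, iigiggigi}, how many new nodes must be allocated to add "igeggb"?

2

"igeg" is already a path in the trie; the remaining "gb" must be added.
Each of the 2 remaining characters creates one node.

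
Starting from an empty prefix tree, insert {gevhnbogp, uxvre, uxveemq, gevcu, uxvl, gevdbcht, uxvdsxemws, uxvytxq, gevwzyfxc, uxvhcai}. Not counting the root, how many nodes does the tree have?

Insert word by word; a character creates a node only if that edge doesn't already exist:
  "gevhnbogp" → 9 new (g, e, v, h, n, b, o, g, p)
  "uxvre" → 5 new (u, x, v, r, e)
  "uxveemq" → prefix "uxv" already present; 4 new (e, e, m, q)
  "gevcu" → prefix "gev" already present; 2 new (c, u)
  "uxvl" → prefix "uxv" already present; 1 new (l)
  "gevdbcht" → prefix "gev" already present; 5 new (d, b, c, h, t)
  "uxvdsxemws" → prefix "uxv" already present; 7 new (d, s, x, e, m, w, s)
  "uxvytxq" → prefix "uxv" already present; 4 new (y, t, x, q)
  "gevwzyfxc" → prefix "gev" already present; 6 new (w, z, y, f, x, c)
  "uxvhcai" → prefix "uxv" already present; 4 new (h, c, a, i)
Total nodes = 9 + 5 + 4 + 2 + 1 + 5 + 7 + 4 + 6 + 4 = 47

47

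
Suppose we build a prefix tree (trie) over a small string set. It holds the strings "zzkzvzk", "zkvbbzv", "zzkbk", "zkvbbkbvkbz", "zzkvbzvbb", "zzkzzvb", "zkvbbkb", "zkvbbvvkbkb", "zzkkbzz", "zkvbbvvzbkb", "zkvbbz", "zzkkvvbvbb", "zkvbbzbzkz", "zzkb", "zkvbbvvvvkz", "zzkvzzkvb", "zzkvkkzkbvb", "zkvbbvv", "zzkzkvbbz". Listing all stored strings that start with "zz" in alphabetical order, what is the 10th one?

zzkzzvb

Filter for "zz…" and sort: "zzkb", "zzkbk", "zzkkbzz", "zzkkvvbvbb", "zzkvbzvbb", "zzkvkkzkbvb", "zzkvzzkvb", "zzkzkvbbz", "zzkzvzk", "zzkzzvb"
Position 10: zzkzzvb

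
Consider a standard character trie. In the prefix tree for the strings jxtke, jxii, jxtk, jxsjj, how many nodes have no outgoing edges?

3

Leaves are exactly the stored words that no other stored word extends.
Those words: "jxii", "jxsjj", "jxtke"
Leaf count: 3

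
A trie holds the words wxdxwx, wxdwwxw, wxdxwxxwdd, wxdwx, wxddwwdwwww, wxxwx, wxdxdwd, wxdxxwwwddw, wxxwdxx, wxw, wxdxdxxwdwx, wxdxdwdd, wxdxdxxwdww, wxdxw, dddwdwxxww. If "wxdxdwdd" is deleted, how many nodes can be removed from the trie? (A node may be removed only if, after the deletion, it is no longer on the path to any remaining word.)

1

A node on "wxdxdwdd"'s path can go only if nothing else ends at it or branches off below it.
The suffix "d" (1 node) is used only by "wxdxdwdd"; "wxdxdwd" is itself a stored word, so pruning stops there.
Nodes removed: 1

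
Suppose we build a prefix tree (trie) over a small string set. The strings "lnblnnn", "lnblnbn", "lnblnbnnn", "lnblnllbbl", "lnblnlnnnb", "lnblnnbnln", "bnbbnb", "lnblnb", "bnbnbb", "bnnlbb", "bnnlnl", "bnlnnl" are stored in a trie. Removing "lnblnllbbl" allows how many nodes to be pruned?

4

After clearing the end-marker at "lnblnllbbl", prune upward until reaching a node still needed by another word.
The suffix "lbbl" (4 nodes) is used only by "lnblnllbbl"; the node for "lnblnl" still has the child "n", so pruning stops there.
Nodes removed: 4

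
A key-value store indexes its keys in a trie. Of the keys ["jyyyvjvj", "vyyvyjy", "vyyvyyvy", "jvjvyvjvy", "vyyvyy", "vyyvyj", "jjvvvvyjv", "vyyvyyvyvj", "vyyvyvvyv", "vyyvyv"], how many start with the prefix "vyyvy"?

Filter for entries beginning with "vyyvy":
Words under "vyyvy": vyyvyj, vyyvyjy, vyyvyv, vyyvyvvyv, vyyvyy, vyyvyyvy, vyyvyyvyvj
Count: 7

7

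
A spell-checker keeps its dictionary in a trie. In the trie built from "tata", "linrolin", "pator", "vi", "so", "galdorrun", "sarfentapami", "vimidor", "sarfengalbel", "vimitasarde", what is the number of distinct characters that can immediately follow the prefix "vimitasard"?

Walk "vimitasard" from the root, arriving at one node.
Distinct next characters after "vimitasard": e.
That node has 1 child edge.

1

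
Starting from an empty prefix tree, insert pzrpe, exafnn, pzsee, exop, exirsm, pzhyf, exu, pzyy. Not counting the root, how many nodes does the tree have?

26

Count nodes per top-level branch (shared prefixes stored once):
  'e'-branch (exafnn, exirsm, exop, exu): 13 nodes
  'p'-branch (pzhyf, pzrpe, pzsee, pzyy): 13 nodes
Sum: 26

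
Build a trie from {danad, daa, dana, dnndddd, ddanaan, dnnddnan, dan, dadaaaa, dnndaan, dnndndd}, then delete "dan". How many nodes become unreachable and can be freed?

Walk "dan" from the leaf back toward the root, removing each node that no remaining word uses.
Every node on "dan" is still needed (e.g. by "danad"), so nothing is freed.
Nodes removed: 0

0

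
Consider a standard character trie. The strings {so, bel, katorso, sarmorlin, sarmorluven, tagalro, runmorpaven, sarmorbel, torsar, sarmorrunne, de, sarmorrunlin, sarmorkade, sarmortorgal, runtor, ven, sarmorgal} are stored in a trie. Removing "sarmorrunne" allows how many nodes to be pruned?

Walk "sarmorrunne" from the leaf back toward the root, removing each node that no remaining word uses.
The suffix "ne" (2 nodes) is used only by "sarmorrunne"; the node for "sarmorrun" still has the child "l", so pruning stops there.
Nodes removed: 2

2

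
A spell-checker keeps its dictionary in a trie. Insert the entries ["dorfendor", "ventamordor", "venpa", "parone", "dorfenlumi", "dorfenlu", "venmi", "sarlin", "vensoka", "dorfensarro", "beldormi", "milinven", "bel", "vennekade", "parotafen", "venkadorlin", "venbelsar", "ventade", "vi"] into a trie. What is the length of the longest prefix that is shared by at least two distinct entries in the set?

8

Look for the deepest trie node that still has at least two words in its subtree.
e.g. "dorfenlu" and "dorfenlumi" share the prefix "dorfenlu" of length 8; no pair shares a longer one.
Longest shared-prefix length: 8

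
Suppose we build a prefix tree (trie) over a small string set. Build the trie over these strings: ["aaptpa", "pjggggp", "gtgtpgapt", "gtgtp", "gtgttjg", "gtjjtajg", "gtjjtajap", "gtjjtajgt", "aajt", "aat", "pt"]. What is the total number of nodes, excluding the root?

38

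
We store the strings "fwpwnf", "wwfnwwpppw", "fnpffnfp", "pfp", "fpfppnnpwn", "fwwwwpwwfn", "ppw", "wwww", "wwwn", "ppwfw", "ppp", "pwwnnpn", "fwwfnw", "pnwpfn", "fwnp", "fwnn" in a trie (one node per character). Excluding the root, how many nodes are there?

68

Count nodes per top-level branch (shared prefixes stored once):
  'f'-branch (fnpffnfp, fpfppnnpwn, fwnn, fwnp, fwpwnf, fwwfnw, fwwwwpwwfn): 36 nodes
  'p'-branch (pfp, pnwpfn, ppp, ppw, ppwfw, pwwnnpn): 19 nodes
  'w'-branch (wwfnwwpppw, wwwn, wwww): 13 nodes
Sum: 68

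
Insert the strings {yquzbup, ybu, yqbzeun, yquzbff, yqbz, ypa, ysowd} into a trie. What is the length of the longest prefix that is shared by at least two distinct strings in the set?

5

The deepest shared node is where two words last agree before diverging.
e.g. "yquzbff" and "yquzbup" share the prefix "yquzb" of length 5; no pair shares a longer one.
Longest shared-prefix length: 5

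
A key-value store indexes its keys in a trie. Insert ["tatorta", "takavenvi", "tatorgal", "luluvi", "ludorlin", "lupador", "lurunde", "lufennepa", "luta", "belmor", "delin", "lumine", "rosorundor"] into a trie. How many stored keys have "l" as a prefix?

7

Walk to "l"; the words in its subtree are exactly those with that prefix.
Words under "l": ludorlin, lufennepa, luluvi, lumine, lupador, lurunde, luta
Count: 7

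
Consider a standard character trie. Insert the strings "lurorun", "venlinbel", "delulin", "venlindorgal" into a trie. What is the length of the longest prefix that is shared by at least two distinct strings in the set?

6

The deepest shared node is where two words last agree before diverging.
e.g. "venlinbel" and "venlindorgal" share the prefix "venlin" of length 6; no pair shares a longer one.
Longest shared-prefix length: 6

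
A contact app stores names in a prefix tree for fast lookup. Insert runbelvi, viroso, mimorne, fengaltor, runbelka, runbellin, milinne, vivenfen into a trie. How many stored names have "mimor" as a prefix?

1

Traverse to the node for "mimor", then collect every word in that subtree.
Words under "mimor": mimorne
Count: 1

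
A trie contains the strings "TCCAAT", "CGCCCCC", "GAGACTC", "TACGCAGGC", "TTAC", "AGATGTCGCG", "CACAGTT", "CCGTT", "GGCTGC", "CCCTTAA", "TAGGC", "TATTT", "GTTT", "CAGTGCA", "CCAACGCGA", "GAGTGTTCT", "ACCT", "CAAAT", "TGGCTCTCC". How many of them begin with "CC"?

3

Filter for entries beginning with "CC":
Matches: "CCAACGCGA", "CCCTTAA", "CCGTT"
Count: 3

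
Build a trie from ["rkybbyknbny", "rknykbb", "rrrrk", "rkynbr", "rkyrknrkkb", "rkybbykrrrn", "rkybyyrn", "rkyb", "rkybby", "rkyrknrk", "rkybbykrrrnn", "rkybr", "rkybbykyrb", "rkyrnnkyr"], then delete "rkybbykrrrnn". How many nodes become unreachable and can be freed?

After clearing the end-marker at "rkybbykrrrnn", prune upward until reaching a node still needed by another word.
The suffix "n" (1 node) is used only by "rkybbykrrrnn"; "rkybbykrrrn" is itself a stored word, so pruning stops there.
Nodes removed: 1

1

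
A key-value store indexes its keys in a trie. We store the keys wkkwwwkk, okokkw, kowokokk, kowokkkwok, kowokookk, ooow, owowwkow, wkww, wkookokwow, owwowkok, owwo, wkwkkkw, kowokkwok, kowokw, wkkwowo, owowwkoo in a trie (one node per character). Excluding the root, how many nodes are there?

68

Count nodes per top-level branch (shared prefixes stored once):
  'k'-branch (kowokkkwok, kowokkwok, kowokokk, kowokookk, kowokw): 20 nodes
  'o'-branch (okokkw, ooow, owowwkoo, owowwkow, owwo, owwowkok): 23 nodes
  'w'-branch (wkkwowo, wkkwwwkk, wkookokwow, wkwkkkw, wkww): 25 nodes
Sum: 68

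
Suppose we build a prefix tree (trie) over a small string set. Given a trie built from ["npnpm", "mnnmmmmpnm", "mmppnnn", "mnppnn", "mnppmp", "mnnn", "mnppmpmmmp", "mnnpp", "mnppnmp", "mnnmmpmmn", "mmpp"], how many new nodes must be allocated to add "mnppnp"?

1

The longest prefix of "mnppnp" already in the trie is "mnppn" (length 5).
Each of the 1 remaining characters creates one node.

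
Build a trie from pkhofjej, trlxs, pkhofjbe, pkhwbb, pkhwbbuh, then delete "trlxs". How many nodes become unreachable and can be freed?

Walk "trlxs" from the leaf back toward the root, removing each node that no remaining word uses.
No other word shares any prefix with "trlxs", so all 5 of its nodes go.
Nodes removed: 5

5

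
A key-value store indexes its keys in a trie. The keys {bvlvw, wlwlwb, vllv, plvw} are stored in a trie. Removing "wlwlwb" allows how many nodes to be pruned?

6

Walk "wlwlwb" from the leaf back toward the root, removing each node that no remaining word uses.
No other word shares any prefix with "wlwlwb", so all 6 of its nodes go.
Nodes removed: 6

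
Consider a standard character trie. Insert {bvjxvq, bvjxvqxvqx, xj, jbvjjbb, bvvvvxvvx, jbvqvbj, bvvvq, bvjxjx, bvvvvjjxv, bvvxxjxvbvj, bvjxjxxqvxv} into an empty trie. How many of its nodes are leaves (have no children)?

9

Leaves are exactly the stored words that no other stored word extends.
Those words: "bvjxjxxqvxv", "bvjxvqxvqx", "bvvvq", "bvvvvjjxv", "bvvvvxvvx", "bvvxxjxvbvj", "jbvjjbb", "jbvqvbj", "xj"
Leaf count: 9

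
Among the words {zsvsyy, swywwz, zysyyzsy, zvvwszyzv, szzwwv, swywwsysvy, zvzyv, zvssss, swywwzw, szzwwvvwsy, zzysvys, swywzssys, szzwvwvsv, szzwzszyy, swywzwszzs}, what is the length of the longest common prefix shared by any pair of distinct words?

6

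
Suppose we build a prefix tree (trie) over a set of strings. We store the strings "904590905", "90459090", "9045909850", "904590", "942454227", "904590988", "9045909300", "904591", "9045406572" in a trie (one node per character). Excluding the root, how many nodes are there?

Trie structure (* marks end of a word):
(root)
└─ 9
   ├─ 0
   │  └─ 4
   │     └─ 5
   │        ├─ 4
   │        │  └─ 0
   │        │     └─ 6
   │        │        └─ 5
   │        │           └─ 7
   │        │              └─ 2 *
   │        └─ 9
   │           ├─ 0 *
   │           │  └─ 9
   │           │     ├─ 0 *
   │           │     │  └─ 5 *
   │           │     ├─ 3
   │           │     │  └─ 0
   │           │     │     └─ 0 *
   │           │     └─ 8
   │           │        ├─ 5
   │           │        │  └─ 0 *
   │           │        └─ 8 *
   │           └─ 1 *
   └─ 4
      └─ 2
         └─ 4
            └─ 5
               └─ 4
                  └─ 2
                     └─ 2
                        └─ 7 *
Counting every labelled node above: 31.

31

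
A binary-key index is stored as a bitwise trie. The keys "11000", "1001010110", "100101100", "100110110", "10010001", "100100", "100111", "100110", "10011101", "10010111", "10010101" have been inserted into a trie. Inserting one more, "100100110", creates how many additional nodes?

3

"100100" is already a path in the trie; the remaining "110" must be added.
So 9 − 6 = 3 new nodes.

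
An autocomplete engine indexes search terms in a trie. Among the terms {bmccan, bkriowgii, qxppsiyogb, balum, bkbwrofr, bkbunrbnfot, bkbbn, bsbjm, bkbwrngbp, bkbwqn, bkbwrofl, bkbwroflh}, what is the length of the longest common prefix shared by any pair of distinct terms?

Look for the deepest trie node that still has at least two words in its subtree.
"bkbwrofl" and "bkbwroflh" agree on "bkbwrofl" (8 characters) before diverging; nothing deeper is shared.
Longest shared-prefix length: 8

8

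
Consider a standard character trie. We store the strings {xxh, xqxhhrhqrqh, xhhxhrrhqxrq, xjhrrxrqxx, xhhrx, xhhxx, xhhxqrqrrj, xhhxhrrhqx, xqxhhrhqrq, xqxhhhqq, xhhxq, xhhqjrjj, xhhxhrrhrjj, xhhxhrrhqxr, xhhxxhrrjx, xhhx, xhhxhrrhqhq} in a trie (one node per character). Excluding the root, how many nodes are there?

Insert word by word; a character creates a node only if that edge doesn't already exist:
  "xxh" → 3 new (x, x, h)
  "xqxhhrhqrqh" → prefix "x" already present; 10 new (q, x, h, h, r, h, q, r, q, h)
  "xhhxhrrhqxrq" → prefix "x" already present; 11 new (h, h, x, h, r, r, h, q, x, r, q)
  "xjhrrxrqxx" → prefix "x" already present; 9 new (j, h, r, r, x, r, q, x, x)
  "xhhrx" → prefix "xhh" already present; 2 new (r, x)
  "xhhxx" → prefix "xhhx" already present; 1 new (x)
  "xhhxqrqrrj" → prefix "xhhx" already present; 6 new (q, r, q, r, r, j)
  "xhhxhrrhqx" → prefix "xhhxhrrhqx" already present; 0 new (none)
  "xqxhhrhqrq" → prefix "xqxhhrhqrq" already present; 0 new (none)
  "xqxhhhqq" → prefix "xqxhh" already present; 3 new (h, q, q)
  "xhhxq" → prefix "xhhxq" already present; 0 new (none)
  "xhhqjrjj" → prefix "xhh" already present; 5 new (q, j, r, j, j)
  "xhhxhrrhrjj" → prefix "xhhxhrrh" already present; 3 new (r, j, j)
  "xhhxhrrhqxr" → prefix "xhhxhrrhqxr" already present; 0 new (none)
  "xhhxxhrrjx" → prefix "xhhxx" already present; 5 new (h, r, r, j, x)
  "xhhx" → prefix "xhhx" already present; 0 new (none)
  "xhhxhrrhqhq" → prefix "xhhxhrrhq" already present; 2 new (h, q)
Total nodes = 3 + 10 + 11 + 9 + 2 + 1 + 6 + 0 + 0 + 3 + 0 + 5 + 3 + 0 + 5 + 0 + 2 = 60

60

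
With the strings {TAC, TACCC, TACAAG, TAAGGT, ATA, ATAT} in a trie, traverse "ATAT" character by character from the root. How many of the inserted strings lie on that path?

2

Walk "ATAT" from the root; an end-of-word marker is hit whenever a stored word is a prefix of "ATAT".
Prefixes of the query that are stored words: "ATA", "ATAT"
Count: 2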